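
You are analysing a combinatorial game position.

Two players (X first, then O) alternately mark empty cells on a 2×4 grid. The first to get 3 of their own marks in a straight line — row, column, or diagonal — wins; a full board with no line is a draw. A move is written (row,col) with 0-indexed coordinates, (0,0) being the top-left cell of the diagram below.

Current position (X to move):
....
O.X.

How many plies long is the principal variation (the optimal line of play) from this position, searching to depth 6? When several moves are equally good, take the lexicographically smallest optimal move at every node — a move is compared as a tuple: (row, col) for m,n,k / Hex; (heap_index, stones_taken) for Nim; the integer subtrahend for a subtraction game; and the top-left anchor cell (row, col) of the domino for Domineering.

PV length from [..../O.X.]: 6 plies

p1 X@[..../O.X.]: (0,0)[X.../O.X.]+0* (0,1)[.X../O.X.]+0 (0,2)[..X./O.X.]+0 (0,3)[...X/O.X.]+0 (1,1)[..../OXX.]+0 (1,3)[..../O.XX]+0
p2 O@[X.../O.X.]: (0,1)[XO../O.X.]+0* (0,2)[X.O./O.X.]+0 (0,3)[X..O/O.X.]+0 (1,1)[X.../OOX.]+0 (1,3)[X.../O.XO]+0
p3 X@[XO../O.X.]: (0,2)[XOX./O.X.]+0* (0,3)[XO.X/O.X.]+0 (1,1)[XO../OXX.]+0 (1,3)[XO../O.XX]+0
p4 O@[XOX./O.X.]: (0,3)[XOXO/O.X.]+0* (1,1)[XOX./OOX.]+0 (1,3)[XOX./O.XO]+0
p5 X@[XOXO/O.X.]: (1,1)[XOXO/OXX.]+0* (1,3)[XOXO/O.XX]+0
p6 O@[XOXO/OXX.]: (1,3)[XOXO/OXXO]+0*
p7 X@[XOXO/OXXO] terminal +0; root [..../O.X.] d6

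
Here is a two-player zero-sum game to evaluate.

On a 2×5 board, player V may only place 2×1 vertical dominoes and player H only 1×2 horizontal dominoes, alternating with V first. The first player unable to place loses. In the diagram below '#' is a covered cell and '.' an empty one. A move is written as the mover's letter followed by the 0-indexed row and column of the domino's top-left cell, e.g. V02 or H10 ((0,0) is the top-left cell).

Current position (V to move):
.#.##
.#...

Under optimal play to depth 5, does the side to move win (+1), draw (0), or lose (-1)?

[.#.##/.#...] V move#1: V00:-1/##.##/##..., V02:+1/.####/.##..*
[.####/.##..] H move#2: H13:-1/.####/.####*
[.####/.####] V move#3: V00:+1/#####/#####*
[#####/#####] end (terminal -1, H#4); searched .#.##/.#... to 5

value(.#.##/.#..., V) = +1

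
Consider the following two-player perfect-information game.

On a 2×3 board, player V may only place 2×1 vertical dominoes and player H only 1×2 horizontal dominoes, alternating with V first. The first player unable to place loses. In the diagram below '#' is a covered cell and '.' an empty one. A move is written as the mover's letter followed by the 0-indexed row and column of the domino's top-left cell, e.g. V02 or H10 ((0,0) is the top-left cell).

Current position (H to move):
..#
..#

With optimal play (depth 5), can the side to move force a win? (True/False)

H winning at [..#/..#]: True

[..#/..#] H move#1: H00:+1/###/..#*, H10:+1/..#/###
[###/..#] end (terminal -1, V#2); searched ..#/..# to 5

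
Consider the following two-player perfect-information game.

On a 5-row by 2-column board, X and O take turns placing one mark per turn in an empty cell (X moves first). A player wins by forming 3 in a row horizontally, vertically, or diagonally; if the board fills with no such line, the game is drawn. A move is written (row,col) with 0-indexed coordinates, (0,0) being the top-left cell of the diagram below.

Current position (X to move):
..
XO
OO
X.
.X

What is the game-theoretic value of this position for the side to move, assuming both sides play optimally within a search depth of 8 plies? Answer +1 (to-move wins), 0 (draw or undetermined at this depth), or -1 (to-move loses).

ply 1, X at ../XO/OO/X./.X | (0,0)=-1→X./XO/OO/X./.X*; (0,1)=-1→.X/XO/OO/X./.X; (3,1)=-1→../XO/OO/XX/.X; (4,0)=-1→../XO/OO/X./XX
ply 2, O at X./XO/OO/X./.X | (0,1)=+1→XO/XO/OO/X./.X*; (3,1)=+1→X./XO/OO/XO/.X; (4,0)=+1→X./XO/OO/X./OX
ply 3: XO/XO/OO/X./.X is terminal -1 (X); from ../XO/OO/X./.X depth 8

value(../XO/OO/X./.X, X) = -1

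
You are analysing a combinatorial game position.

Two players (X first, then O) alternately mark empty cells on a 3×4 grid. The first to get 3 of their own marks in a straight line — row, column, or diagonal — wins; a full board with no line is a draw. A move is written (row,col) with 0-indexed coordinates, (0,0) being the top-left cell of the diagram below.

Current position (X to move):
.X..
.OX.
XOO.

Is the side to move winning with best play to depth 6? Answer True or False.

ply 1, X at .X../.OX./XOO. | (0,0)=-1→XX../.OX./XOO.; (0,2)=-1→.XX./.OX./XOO.; (0,3)=-1→.X.X/.OX./XOO.; (1,0)=-1→.X../XOX./XOO.; (1,3)=-1→.X../.OXX/XOO.; (2,3)=+1→.X../.OX./XOOX*
ply 2: .X../.OX./XOOX is terminal -1 (O); from .X../.OX./XOO. depth 6

X winning at [.X../.OX./XOO.]: True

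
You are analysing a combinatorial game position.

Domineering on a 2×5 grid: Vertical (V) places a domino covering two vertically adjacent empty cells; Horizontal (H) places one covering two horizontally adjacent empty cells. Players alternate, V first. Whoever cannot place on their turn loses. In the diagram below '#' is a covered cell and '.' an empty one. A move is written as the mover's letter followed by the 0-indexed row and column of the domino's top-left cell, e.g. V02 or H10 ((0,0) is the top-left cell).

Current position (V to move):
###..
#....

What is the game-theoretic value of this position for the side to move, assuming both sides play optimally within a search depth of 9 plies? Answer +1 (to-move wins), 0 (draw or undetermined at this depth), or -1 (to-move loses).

value(###../#...., V) = +1

p1 V@[###../#....]: V03[####./#..#.]+1* V04[###.#/#...#]-1
p2 H@[####./#..#.]: H11[####./####.]-1*
p3 V@[####./####.]: V04[#####/#####]+1*
p4 H@[#####/#####] terminal -1; root [###../#....] d9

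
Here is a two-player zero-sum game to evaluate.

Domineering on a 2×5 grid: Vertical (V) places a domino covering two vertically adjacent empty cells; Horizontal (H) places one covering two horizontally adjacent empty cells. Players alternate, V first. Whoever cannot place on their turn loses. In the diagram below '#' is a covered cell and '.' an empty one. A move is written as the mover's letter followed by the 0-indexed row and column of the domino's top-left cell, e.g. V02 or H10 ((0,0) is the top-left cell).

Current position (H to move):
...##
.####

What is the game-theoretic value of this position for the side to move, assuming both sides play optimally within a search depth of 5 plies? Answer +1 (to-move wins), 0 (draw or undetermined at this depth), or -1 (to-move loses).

ply 1, H at ...##/.#### | H00=+1→##.##/.####*; H01=-1→.####/.####
ply 2: ##.##/.#### is terminal -1 (V); from ...##/.#### depth 5

value(...##/.####, H) = +1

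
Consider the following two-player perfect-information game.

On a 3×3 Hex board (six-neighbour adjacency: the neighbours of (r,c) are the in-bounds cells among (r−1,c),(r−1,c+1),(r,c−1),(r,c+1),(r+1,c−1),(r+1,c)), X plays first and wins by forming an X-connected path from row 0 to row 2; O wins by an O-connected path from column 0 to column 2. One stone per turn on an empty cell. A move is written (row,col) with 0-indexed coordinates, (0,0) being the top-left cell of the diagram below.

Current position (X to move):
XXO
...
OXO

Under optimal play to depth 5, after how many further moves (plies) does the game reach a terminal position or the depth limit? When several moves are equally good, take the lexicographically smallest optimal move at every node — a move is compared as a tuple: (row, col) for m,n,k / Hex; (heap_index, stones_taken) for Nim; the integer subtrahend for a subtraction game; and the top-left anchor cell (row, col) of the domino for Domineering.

PV length from [XXO/.../OXO]: 1 ply

[XXO/.../OXO] X move#1: (1,0):-1/XXO/X../OXO, (1,1):+1/XXO/.X./OXO*, (1,2):-1/XXO/..X/OXO
[XXO/.X./OXO] end (terminal -1, O#2); searched XXO/.../OXO to 5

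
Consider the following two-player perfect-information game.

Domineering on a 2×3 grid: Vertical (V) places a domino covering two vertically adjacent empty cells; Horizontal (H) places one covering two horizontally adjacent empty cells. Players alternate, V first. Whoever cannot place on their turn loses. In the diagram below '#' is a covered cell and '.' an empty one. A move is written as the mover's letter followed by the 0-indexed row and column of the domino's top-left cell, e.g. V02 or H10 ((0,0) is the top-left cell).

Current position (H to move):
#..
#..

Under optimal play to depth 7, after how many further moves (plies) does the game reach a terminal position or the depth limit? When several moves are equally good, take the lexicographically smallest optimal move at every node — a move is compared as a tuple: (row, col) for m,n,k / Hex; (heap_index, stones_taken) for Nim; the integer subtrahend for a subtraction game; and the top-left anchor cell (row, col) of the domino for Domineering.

[#../#..] H move#1: H01:+1/###/#..*, H11:+1/#../###
[###/#..] end (terminal -1, V#2); searched #../#.. to 7

PV length from [#../#..]: 1 ply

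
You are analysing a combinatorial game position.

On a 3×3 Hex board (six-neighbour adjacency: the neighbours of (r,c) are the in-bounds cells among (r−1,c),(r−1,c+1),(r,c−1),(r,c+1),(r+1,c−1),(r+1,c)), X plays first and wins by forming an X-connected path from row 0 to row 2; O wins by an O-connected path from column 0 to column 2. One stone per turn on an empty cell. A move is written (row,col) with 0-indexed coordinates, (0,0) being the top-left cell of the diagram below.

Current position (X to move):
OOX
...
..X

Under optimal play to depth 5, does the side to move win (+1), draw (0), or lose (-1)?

value(OOX/.../..X, X) = +1

[OOX/.../..X] X move#1: (1,0):+1/OOX/X../..X*, (1,1):+1/OOX/.X./..X, (1,2):+1/OOX/..X/..X, (2,0):+1/OOX/.../X.X, (2,1):+1/OOX/.../.XX
[OOX/X../..X] O move#2: (1,1):-1/OOX/XO./..X*, (1,2):-1/OOX/X.O/..X, (2,0):-1/OOX/X../O.X, (2,1):-1/OOX/X../.OX
[OOX/XO./..X] X move#3: (1,2):+1/OOX/XOX/..X*, (2,0):-1/OOX/XO./X.X, (2,1):-1/OOX/XO./.XX
[OOX/XOX/..X] end (terminal -1, O#4); searched OOX/.../..X to 5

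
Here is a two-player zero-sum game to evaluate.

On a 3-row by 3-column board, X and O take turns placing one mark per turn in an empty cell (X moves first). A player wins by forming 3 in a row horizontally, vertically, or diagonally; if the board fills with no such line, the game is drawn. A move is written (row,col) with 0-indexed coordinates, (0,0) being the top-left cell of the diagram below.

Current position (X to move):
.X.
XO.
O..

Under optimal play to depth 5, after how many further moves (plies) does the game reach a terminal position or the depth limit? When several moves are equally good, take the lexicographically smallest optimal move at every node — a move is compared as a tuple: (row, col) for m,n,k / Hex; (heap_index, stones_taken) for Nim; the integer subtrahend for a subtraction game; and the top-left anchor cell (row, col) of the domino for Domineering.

[.X./XO./O..] X move#1: (0,0):-1/XX./XO./O.., (0,2):+0/.XX/XO./O..*, (1,2):-1/.X./XOX/O.., (2,1):-1/.X./XO./OX., (2,2):-1/.X./XO./O.X
[.XX/XO./O..] O move#2: (0,0):+0/OXX/XO./O..*, (1,2):-1/.XX/XOO/O.., (2,1):-1/.XX/XO./OO., (2,2):-1/.XX/XO./O.O
[OXX/XO./O..] X move#3: (1,2):-1/OXX/XOX/O.., (2,1):-1/OXX/XO./OX., (2,2):+0/OXX/XO./O.X*
[OXX/XO./O.X] O move#4: (1,2):+0/OXX/XOO/O.X*, (2,1):-1/OXX/XO./OOX
[OXX/XOO/O.X] X move#5: (2,1):+0/OXX/XOO/OXX*
[OXX/XOO/OXX] end (terminal +0, O#6); searched .X./XO./O.. to 5

PV length from [.X./XO./O..]: 5 plies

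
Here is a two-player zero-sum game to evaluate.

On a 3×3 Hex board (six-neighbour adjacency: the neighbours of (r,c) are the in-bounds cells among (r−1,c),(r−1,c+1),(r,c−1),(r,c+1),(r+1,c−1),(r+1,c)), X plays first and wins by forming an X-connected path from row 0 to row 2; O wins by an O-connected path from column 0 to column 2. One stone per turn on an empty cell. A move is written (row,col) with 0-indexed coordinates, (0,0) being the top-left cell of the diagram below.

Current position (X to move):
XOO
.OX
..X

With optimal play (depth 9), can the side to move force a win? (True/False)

X winning at [XOO/.OX/..X]: False

[XOO/.OX/..X] X move#1: (1,0):-1/XOO/XOX/..X*, (2,0):-1/XOO/.OX/X.X, (2,1):-1/XOO/.OX/.XX
[XOO/XOX/..X] O move#2: (2,0):+1/XOO/XOX/O.X*, (2,1):-1/XOO/XOX/.OX
[XOO/XOX/O.X] end (terminal -1, X#3); searched XOO/.OX/..X to 9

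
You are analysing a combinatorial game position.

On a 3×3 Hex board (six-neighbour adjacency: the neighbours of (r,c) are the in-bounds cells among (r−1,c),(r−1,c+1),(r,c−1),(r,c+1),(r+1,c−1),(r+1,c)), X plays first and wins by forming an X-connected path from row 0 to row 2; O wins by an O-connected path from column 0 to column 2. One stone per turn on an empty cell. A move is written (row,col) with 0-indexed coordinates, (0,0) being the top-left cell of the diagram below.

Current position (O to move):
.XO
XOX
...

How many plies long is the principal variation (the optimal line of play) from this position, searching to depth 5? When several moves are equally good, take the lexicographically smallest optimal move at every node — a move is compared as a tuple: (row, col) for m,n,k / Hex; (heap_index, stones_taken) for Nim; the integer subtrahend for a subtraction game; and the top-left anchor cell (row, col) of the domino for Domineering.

p1 O@[.XO/XOX/...]: (0,0)[OXO/XOX/...]-1 (2,0)[.XO/XOX/O..]+1* (2,1)[.XO/XOX/.O.]-1 (2,2)[.XO/XOX/..O]-1
p2 X@[.XO/XOX/O..] terminal -1; root [.XO/XOX/...] d5

PV length from [.XO/XOX/...]: 1 ply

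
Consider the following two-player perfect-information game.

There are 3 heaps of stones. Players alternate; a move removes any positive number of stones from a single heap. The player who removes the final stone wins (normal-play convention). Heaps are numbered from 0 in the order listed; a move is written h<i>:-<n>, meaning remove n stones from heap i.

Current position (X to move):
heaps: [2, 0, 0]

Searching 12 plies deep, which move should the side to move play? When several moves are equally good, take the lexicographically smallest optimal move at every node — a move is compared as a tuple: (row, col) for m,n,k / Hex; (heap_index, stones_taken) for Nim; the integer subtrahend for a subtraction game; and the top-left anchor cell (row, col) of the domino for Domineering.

ply 1, X at (2,0,0) | h0:-1=-1→(1,0,0); h0:-2=+1→(0,0,0)*
ply 2: (0,0,0) is terminal -1 (O); from (2,0,0) depth 12

X's best at [(2,0,0)]: h0:-2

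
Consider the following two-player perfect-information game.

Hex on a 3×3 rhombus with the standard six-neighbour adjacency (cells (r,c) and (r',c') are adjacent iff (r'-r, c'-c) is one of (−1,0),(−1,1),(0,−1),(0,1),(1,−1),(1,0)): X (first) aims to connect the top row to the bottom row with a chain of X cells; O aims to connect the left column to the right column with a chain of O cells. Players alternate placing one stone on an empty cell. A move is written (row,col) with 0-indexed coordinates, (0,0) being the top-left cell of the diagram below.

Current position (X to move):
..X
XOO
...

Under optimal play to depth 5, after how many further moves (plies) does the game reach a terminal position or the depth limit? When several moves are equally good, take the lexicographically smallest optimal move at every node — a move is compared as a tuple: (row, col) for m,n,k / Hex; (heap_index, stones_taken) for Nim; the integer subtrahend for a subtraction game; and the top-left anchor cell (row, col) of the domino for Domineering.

[..X/XOO/...] X move#1: (0,0):-1/X.X/XOO/..., (0,1):-1/.XX/XOO/..., (2,0):+1/..X/XOO/X..*, (2,1):-1/..X/XOO/.X., (2,2):-1/..X/XOO/..X
[..X/XOO/X..] O move#2: (0,0):-1/O.X/XOO/X..*, (0,1):-1/.OX/XOO/X.., (2,1):-1/..X/XOO/XO., (2,2):-1/..X/XOO/X.O
[O.X/XOO/X..] X move#3: (0,1):+1/OXX/XOO/X..*, (2,1):-1/O.X/XOO/XX., (2,2):-1/O.X/XOO/X.X
[OXX/XOO/X..] end (terminal -1, O#4); searched ..X/XOO/... to 5

PV length from [..X/XOO/...]: 3 plies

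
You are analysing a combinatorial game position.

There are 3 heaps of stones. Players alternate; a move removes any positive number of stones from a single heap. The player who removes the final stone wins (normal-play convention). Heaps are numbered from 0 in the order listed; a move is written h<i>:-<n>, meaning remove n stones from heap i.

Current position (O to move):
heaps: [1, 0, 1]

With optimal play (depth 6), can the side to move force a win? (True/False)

[(1,0,1)] O move#1: h0:-1:-1/(0,0,1)*, h2:-1:-1/(1,0,0)
[(0,0,1)] X move#2: h2:-1:+1/(0,0,0)*
[(0,0,0)] end (terminal -1, O#3); searched (1,0,1) to 6

O winning at [(1,0,1)]: False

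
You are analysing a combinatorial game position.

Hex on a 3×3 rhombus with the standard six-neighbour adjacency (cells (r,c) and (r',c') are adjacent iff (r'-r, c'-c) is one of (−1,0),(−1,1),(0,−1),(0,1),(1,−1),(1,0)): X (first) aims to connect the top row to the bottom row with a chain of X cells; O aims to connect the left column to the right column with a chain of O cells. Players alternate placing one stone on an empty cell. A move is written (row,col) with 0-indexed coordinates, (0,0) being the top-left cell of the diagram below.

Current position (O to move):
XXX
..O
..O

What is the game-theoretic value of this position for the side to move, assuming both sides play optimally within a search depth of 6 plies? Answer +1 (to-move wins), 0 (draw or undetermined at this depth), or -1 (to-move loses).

p1 O@[XXX/..O/..O]: (1,0)[XXX/O.O/..O]-1 (1,1)[XXX/.OO/..O]+1* (2,0)[XXX/..O/O.O]+1 (2,1)[XXX/..O/.OO]-1
p2 X@[XXX/.OO/..O]: (1,0)[XXX/XOO/..O]-1* (2,0)[XXX/.OO/X.O]-1 (2,1)[XXX/.OO/.XO]-1
p3 O@[XXX/XOO/..O]: (2,0)[XXX/XOO/O.O]+1* (2,1)[XXX/XOO/.OO]-1
p4 X@[XXX/XOO/O.O] terminal -1; root [XXX/..O/..O] d6

value(XXX/..O/..O, O) = +1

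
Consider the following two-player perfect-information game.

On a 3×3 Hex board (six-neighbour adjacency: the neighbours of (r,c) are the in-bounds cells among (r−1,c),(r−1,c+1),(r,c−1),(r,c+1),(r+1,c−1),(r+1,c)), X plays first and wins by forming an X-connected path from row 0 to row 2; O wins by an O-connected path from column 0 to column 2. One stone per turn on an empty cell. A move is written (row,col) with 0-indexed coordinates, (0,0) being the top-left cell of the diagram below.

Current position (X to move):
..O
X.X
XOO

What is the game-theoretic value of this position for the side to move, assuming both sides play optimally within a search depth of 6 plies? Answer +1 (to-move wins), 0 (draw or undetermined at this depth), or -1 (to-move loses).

[..O/X.X/XOO] X move#1: (0,0):+1/X.O/X.X/XOO*, (0,1):+1/.XO/X.X/XOO, (1,1):+1/..O/XXX/XOO
[X.O/X.X/XOO] end (terminal -1, O#2); searched ..O/X.X/XOO to 6

value(..O/X.X/XOO, X) = +1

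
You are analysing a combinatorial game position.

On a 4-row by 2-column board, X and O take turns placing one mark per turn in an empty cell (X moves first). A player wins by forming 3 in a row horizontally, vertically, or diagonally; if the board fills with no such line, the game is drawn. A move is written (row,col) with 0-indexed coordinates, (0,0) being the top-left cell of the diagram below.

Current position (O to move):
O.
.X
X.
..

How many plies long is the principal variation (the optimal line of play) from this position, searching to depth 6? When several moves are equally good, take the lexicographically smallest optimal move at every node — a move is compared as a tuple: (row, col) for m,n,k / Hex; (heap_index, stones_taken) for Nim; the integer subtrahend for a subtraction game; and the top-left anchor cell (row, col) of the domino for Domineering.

PV length from [O./.X/X./..]: 5 plies

[O./.X/X./..] O move#1: (0,1):+0/OO/.X/X./..*, (1,0):-1/O./OX/X./.., (2,1):+0/O./.X/XO/.., (3,0):-1/O./.X/X./O., (3,1):+0/O./.X/X./.O
[OO/.X/X./..] X move#2: (1,0):+0/OO/XX/X./..*, (2,1):+0/OO/.X/XX/.., (3,0):+0/OO/.X/X./X., (3,1):+0/OO/.X/X./.X
[OO/XX/X./..] O move#3: (2,1):-1/OO/XX/XO/.., (3,0):+0/OO/XX/X./O.*, (3,1):-1/OO/XX/X./.O
[OO/XX/X./O.] X move#4: (2,1):+0/OO/XX/XX/O.*, (3,1):+0/OO/XX/X./OX
[OO/XX/XX/O.] O move#5: (3,1):+0/OO/XX/XX/OO*
[OO/XX/XX/OO] end (terminal +0, X#6); searched O./.X/X./.. to 6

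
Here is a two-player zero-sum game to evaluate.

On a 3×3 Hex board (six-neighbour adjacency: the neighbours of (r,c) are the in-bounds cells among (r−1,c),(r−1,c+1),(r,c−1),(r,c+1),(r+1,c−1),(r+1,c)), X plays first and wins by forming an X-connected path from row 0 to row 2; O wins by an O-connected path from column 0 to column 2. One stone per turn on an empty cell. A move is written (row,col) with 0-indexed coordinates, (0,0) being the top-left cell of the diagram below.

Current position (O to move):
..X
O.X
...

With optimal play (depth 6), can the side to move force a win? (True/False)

ply 1, O at ..X/O.X/... | (0,0)=-1→O.X/O.X/...*; (0,1)=-1→.OX/O.X/...; (1,1)=-1→..X/OOX/...; (2,0)=-1→..X/O.X/O..; (2,1)=-1→..X/O.X/.O.; (2,2)=-1→..X/O.X/..O
ply 2, X at O.X/O.X/... | (0,1)=+1→OXX/O.X/...*; (1,1)=+1→O.X/OXX/...; (2,0)=+1→O.X/O.X/X..; (2,1)=+1→O.X/O.X/.X.; (2,2)=+1→O.X/O.X/..X
ply 3, O at OXX/O.X/... | (1,1)=-1→OXX/OOX/...*; (2,0)=-1→OXX/O.X/O..; (2,1)=-1→OXX/O.X/.O.; (2,2)=-1→OXX/O.X/..O
ply 4, X at OXX/OOX/... | (2,0)=+1→OXX/OOX/X..*; (2,1)=+1→OXX/OOX/.X.; (2,2)=+1→OXX/OOX/..X
ply 5, O at OXX/OOX/X.. | (2,1)=-1→OXX/OOX/XO.*; (2,2)=-1→OXX/OOX/X.O
ply 6, X at OXX/OOX/XO. | (2,2)=+1→OXX/OOX/XOX*
ply 7: OXX/OOX/XOX is terminal -1 (O); from ..X/O.X/... depth 6

O winning at [..X/O.X/...]: False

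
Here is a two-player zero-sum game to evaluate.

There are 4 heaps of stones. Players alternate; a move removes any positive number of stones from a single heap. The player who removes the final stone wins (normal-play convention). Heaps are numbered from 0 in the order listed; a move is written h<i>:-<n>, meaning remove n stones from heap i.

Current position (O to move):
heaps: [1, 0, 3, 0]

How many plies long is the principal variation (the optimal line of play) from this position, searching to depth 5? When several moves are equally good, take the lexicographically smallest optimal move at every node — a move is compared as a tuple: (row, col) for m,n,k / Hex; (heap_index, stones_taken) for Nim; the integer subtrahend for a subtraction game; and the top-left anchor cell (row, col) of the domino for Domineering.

PV length from [(1,0,3,0)]: 3 plies

ply 1, O at (1,0,3,0) | h0:-1=-1→(0,0,3,0); h2:-1=-1→(1,0,2,0); h2:-2=+1→(1,0,1,0)*; h2:-3=-1→(1,0,0,0)
ply 2, X at (1,0,1,0) | h0:-1=-1→(0,0,1,0)*; h2:-1=-1→(1,0,0,0)
ply 3, O at (0,0,1,0) | h2:-1=+1→(0,0,0,0)*
ply 4: (0,0,0,0) is terminal -1 (X); from (1,0,3,0) depth 5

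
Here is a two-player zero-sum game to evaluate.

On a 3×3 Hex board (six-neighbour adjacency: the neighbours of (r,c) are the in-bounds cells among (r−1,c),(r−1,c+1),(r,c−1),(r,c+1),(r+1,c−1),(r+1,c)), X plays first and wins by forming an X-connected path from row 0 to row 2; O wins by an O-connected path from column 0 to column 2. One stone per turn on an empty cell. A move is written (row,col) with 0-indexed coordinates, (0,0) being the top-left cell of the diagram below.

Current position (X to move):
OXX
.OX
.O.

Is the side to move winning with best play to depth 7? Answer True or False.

X winning at [OXX/.OX/.O.]: True

[OXX/.OX/.O.] X move#1: (1,0):+1/OXX/XOX/.O.*, (2,0):+1/OXX/.OX/XO., (2,2):+1/OXX/.OX/.OX
[OXX/XOX/.O.] O move#2: (2,0):-1/OXX/XOX/OO.*, (2,2):-1/OXX/XOX/.OO
[OXX/XOX/OO.] X move#3: (2,2):+1/OXX/XOX/OOX*
[OXX/XOX/OOX] end (terminal -1, O#4); searched OXX/.OX/.O. to 7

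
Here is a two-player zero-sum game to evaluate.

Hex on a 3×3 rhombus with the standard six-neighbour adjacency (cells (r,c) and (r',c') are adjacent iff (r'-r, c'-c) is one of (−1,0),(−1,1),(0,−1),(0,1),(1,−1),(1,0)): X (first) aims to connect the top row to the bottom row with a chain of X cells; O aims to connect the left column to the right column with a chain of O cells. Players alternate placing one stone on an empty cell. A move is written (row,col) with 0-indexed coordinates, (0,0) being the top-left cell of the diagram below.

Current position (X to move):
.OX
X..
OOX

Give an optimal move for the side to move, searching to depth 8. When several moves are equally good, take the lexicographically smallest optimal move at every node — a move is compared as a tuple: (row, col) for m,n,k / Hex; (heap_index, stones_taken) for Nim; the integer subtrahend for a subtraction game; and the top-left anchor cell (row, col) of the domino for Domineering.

X's best at [.OX/X../OOX]: (1,2)

p1 X@[.OX/X../OOX]: (0,0)[XOX/X../OOX]-1 (1,1)[.OX/XX./OOX]-1 (1,2)[.OX/X.X/OOX]+1*
p2 O@[.OX/X.X/OOX] terminal -1; root [.OX/X../OOX] d8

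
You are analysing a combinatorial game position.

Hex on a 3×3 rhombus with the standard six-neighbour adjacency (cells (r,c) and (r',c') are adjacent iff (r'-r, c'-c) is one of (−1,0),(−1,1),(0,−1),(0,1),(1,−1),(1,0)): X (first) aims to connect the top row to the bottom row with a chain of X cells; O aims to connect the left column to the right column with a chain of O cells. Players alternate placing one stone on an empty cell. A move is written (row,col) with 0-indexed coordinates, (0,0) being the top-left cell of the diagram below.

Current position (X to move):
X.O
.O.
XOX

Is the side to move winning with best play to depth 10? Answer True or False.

p1 X@[X.O/.O./XOX]: (0,1)[XXO/.O./XOX]-1 (1,0)[X.O/XO./XOX]+1* (1,2)[X.O/.OX/XOX]-1
p2 O@[X.O/XO./XOX] terminal -1; root [X.O/.O./XOX] d10

X winning at [X.O/.O./XOX]: True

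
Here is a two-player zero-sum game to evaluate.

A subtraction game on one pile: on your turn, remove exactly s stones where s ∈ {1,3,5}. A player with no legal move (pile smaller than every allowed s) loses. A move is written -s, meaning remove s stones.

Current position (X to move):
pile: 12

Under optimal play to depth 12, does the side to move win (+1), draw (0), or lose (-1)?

value(12, X) = -1

[12] X move#1: -1:-1/11*, -3:-1/9, -5:-1/7
[11] O move#2: -1:+1/10*, -3:+1/8, -5:+1/6
[10] X move#3: -1:-1/9*, -3:-1/7, -5:-1/5
[9] O move#4: -1:+1/8*, -3:+1/6, -5:+1/4
[8] X move#5: -1:-1/7*, -3:-1/5, -5:-1/3
[7] O move#6: -1:+1/6*, -3:+1/4, -5:+1/2
[6] X move#7: -1:-1/5*, -3:-1/3, -5:-1/1
[5] O move#8: -1:+1/4*, -3:+1/2, -5:+1/0
[4] X move#9: -1:-1/3*, -3:-1/1
[3] O move#10: -1:+1/2*, -3:+1/0
[2] X move#11: -1:-1/1*
[1] O move#12: -1:+1/0*
[0] end (terminal -1, X#13); searched 12 to 12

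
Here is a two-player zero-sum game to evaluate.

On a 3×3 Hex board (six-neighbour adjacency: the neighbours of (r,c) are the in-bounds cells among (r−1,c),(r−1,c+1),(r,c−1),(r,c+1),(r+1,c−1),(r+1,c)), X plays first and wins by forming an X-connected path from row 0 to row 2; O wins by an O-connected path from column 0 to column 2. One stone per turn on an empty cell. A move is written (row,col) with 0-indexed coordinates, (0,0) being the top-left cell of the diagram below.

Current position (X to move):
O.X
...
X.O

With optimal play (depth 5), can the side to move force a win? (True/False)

X winning at [O.X/.../X.O]: True

ply 1, X at O.X/.../X.O | (0,1)=+1→OXX/.../X.O*; (1,0)=+1→O.X/X../X.O; (1,1)=+1→O.X/.X./X.O; (1,2)=+1→O.X/..X/X.O; (2,1)=+1→O.X/.../XXO
ply 2, O at OXX/.../X.O | (1,0)=-1→OXX/O../X.O*; (1,1)=-1→OXX/.O./X.O; (1,2)=-1→OXX/..O/X.O; (2,1)=-1→OXX/.../XOO
ply 3, X at OXX/O../X.O | (1,1)=+1→OXX/OX./X.O*; (1,2)=+1→OXX/O.X/X.O; (2,1)=+1→OXX/O../XXO
ply 4: OXX/OX./X.O is terminal -1 (O); from O.X/.../X.O depth 5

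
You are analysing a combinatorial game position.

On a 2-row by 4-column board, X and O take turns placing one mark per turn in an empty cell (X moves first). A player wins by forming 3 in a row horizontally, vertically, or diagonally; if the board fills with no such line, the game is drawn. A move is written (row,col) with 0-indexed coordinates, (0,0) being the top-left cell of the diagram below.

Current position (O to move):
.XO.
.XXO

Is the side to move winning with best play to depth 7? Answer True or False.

ply 1, O at .XO./.XXO | (0,0)=-1→OXO./.XXO; (0,3)=-1→.XOO/.XXO; (1,0)=+0→.XO./OXXO*
ply 2, X at .XO./OXXO | (0,0)=+0→XXO./OXXO*; (0,3)=+0→.XOX/OXXO
ply 3, O at XXO./OXXO | (0,3)=+0→XXOO/OXXO*
ply 4: XXOO/OXXO is terminal +0 (X); from .XO./.XXO depth 7

O winning at [.XO./.XXO]: False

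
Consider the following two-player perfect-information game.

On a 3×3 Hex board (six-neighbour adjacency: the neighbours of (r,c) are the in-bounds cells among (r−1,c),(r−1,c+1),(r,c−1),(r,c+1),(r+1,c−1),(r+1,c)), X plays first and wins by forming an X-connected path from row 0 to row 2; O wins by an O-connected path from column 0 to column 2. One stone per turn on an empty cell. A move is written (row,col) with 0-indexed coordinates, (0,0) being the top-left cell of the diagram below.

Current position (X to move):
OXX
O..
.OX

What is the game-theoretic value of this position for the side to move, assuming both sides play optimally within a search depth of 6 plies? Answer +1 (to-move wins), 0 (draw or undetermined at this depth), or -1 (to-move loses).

p1 X@[OXX/O../.OX]: (1,1)[OXX/OX./.OX]+1* (1,2)[OXX/O.X/.OX]+1 (2,0)[OXX/O../XOX]+1
p2 O@[OXX/OX./.OX]: (1,2)[OXX/OXO/.OX]-1* (2,0)[OXX/OX./OOX]-1
p3 X@[OXX/OXO/.OX]: (2,0)[OXX/OXO/XOX]+1*
p4 O@[OXX/OXO/XOX] terminal -1; root [OXX/O../.OX] d6

value(OXX/O../.OX, X) = +1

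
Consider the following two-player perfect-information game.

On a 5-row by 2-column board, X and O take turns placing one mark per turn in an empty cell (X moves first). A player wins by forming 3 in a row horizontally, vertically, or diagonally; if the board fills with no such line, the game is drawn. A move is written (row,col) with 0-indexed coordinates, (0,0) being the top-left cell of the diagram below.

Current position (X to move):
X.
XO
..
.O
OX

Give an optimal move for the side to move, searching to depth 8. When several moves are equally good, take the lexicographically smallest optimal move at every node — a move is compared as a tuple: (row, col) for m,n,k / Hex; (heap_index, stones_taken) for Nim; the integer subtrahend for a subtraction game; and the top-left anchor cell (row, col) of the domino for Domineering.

[X./XO/../.O/OX] X move#1: (0,1):-1/XX/XO/../.O/OX, (2,0):+1/X./XO/X./.O/OX*, (2,1):+0/X./XO/.X/.O/OX, (3,0):-1/X./XO/../XO/OX
[X./XO/X./.O/OX] end (terminal -1, O#2); searched X./XO/../.O/OX to 8

X's best at [X./XO/../.O/OX]: (2,0)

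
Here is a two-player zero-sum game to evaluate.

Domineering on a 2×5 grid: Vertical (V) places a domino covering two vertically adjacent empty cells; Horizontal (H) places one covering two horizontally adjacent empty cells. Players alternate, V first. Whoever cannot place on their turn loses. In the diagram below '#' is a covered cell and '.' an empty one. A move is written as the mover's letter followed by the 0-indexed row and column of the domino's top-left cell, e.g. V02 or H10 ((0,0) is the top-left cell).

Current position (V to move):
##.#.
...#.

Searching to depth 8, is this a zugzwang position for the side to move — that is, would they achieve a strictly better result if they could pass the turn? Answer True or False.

zugzwang(##.#./...#., V) = False

p1 V@[##.#./...#.]: V02[####./..##.]+1* V04[##.##/...##]-1
p2 H@[####./..##.]: H10[####./####.]-1*
p3 V@[####./####.]: V04[#####/#####]+1*
p4 H@[#####/#####] terminal -1; root [##.#./...#.] d8
pass branch (H moves first from the same position):
  | p1 H@[##.#./...#.]: H10[##.#./##.#.]-1* H11[##.#./.###.]-1
  | p2 V@[##.#./##.#.]: V02[####./####.]+1* V04[##.##/##.##]+1
  | p3 H@[####./####.] terminal -1; root [##.#./...#.] d8
V moving scores +1; V passing scores +1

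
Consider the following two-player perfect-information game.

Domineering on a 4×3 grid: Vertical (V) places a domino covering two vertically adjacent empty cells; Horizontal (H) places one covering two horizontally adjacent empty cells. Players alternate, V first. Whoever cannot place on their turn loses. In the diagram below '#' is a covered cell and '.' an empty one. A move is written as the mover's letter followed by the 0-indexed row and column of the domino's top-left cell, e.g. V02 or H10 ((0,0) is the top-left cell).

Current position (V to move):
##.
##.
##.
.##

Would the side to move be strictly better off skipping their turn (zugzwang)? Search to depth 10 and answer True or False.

zugzwang(##./##./##./.##, V) = False

[##./##./##./.##] V move#1: V02:+1/###/###/##./.##*, V12:+1/##./###/###/.##
[###/###/##./.##] end (terminal -1, H#2); searched ##./##./##./.## to 10
suppose V passes — search the same position with H to move:
pass> [##./##./##./.##] end (terminal -1, H#1); searched ##./##./##./.## to 10
for V: play +1, pass +1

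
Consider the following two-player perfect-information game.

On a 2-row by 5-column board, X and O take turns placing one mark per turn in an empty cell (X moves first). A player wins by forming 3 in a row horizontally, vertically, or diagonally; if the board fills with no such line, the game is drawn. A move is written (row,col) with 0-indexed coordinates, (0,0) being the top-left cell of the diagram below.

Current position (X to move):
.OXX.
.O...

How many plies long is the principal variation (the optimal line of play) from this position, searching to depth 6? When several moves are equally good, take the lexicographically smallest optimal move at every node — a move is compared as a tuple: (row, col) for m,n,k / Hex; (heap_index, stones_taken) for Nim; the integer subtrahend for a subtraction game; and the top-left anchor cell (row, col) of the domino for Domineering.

[.OXX./.O...] X move#1: (0,0):+0/XOXX./.O..., (0,4):+1/.OXXX/.O...*, (1,0):+0/.OXX./XO..., (1,2):+0/.OXX./.OX.., (1,3):+0/.OXX./.O.X., (1,4):+0/.OXX./.O..X
[.OXXX/.O...] end (terminal -1, O#2); searched .OXX./.O... to 6

PV length from [.OXX./.O...]: 1 ply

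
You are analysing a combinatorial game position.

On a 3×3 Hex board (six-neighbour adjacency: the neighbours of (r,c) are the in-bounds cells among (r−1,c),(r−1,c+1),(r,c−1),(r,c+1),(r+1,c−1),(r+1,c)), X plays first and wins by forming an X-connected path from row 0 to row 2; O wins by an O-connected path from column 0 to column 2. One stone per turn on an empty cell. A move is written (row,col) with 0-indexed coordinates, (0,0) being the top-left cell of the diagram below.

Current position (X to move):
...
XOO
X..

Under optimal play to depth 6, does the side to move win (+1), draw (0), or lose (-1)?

[.../XOO/X..] X move#1: (0,0):+1/X../XOO/X..*, (0,1):+1/.X./XOO/X.., (0,2):+1/..X/XOO/X.., (2,1):+1/.../XOO/XX., (2,2):+1/.../XOO/X.X
[X../XOO/X..] end (terminal -1, O#2); searched .../XOO/X.. to 6

value(.../XOO/X.., X) = +1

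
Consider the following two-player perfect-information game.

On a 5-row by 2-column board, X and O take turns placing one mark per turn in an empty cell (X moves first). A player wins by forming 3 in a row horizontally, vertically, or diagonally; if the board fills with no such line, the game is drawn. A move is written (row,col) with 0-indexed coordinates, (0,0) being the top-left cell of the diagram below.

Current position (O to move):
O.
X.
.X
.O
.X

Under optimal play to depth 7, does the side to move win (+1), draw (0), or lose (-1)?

value(O./X./.X/.O/.X, O) = 0

[O./X./.X/.O/.X] O move#1: (0,1):+0/OO/X./.X/.O/.X*, (1,1):+0/O./XO/.X/.O/.X, (2,0):+0/O./X./OX/.O/.X, (3,0):+0/O./X./.X/OO/.X, (4,0):+0/O./X./.X/.O/OX
[OO/X./.X/.O/.X] X move#2: (1,1):+0/OO/XX/.X/.O/.X*, (2,0):+0/OO/X./XX/.O/.X, (3,0):+0/OO/X./.X/XO/.X, (4,0):+0/OO/X./.X/.O/XX
[OO/XX/.X/.O/.X] O move#3: (2,0):+0/OO/XX/OX/.O/.X*, (3,0):+0/OO/XX/.X/OO/.X, (4,0):+0/OO/XX/.X/.O/OX
[OO/XX/OX/.O/.X] X move#4: (3,0):+0/OO/XX/OX/XO/.X*, (4,0):+0/OO/XX/OX/.O/XX
[OO/XX/OX/XO/.X] O move#5: (4,0):+0/OO/XX/OX/XO/OX*
[OO/XX/OX/XO/OX] end (terminal +0, X#6); searched O./X./.X/.O/.X to 7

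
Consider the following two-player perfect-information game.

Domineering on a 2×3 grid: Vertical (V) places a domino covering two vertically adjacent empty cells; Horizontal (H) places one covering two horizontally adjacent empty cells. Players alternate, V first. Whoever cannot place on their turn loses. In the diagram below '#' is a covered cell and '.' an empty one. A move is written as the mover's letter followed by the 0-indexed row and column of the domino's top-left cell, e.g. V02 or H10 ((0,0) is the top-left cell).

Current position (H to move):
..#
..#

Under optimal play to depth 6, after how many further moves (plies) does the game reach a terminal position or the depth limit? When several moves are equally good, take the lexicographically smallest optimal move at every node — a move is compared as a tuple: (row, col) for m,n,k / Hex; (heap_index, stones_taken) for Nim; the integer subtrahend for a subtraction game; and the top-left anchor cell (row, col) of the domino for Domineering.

PV length from [..#/..#]: 1 ply

[..#/..#] H move#1: H00:+1/###/..#*, H10:+1/..#/###
[###/..#] end (terminal -1, V#2); searched ..#/..# to 6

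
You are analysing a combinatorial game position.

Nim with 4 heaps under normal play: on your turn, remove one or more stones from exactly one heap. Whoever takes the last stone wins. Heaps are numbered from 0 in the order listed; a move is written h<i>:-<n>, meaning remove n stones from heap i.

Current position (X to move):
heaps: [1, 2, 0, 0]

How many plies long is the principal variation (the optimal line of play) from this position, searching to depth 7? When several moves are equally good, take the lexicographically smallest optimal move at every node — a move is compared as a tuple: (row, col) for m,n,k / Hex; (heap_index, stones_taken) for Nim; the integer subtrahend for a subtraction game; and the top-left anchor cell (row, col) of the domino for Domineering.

PV length from [(1,2,0,0)]: 3 plies

p1 X@[(1,2,0,0)]: h0:-1[(0,2,0,0)]-1 h1:-1[(1,1,0,0)]+1* h1:-2[(1,0,0,0)]-1
p2 O@[(1,1,0,0)]: h0:-1[(0,1,0,0)]-1* h1:-1[(1,0,0,0)]-1
p3 X@[(0,1,0,0)]: h1:-1[(0,0,0,0)]+1*
p4 O@[(0,0,0,0)] terminal -1; root [(1,2,0,0)] d7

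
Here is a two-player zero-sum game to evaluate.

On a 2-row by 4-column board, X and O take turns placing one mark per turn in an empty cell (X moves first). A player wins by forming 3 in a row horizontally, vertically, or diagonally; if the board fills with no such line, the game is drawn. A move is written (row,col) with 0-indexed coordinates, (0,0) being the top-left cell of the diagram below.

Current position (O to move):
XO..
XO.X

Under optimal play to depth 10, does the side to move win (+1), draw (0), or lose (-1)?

p1 O@[XO../XO.X]: (0,2)[XOO./XO.X]+0* (0,3)[XO.O/XO.X]+0 (1,2)[XO../XOOX]+0
p2 X@[XOO./XO.X]: (0,3)[XOOX/XO.X]+0* (1,2)[XOO./XOXX]-1
p3 O@[XOOX/XO.X]: (1,2)[XOOX/XOOX]+0*
p4 X@[XOOX/XOOX] terminal +0; root [XO../XO.X] d10

value(XO../XO.X, O) = 0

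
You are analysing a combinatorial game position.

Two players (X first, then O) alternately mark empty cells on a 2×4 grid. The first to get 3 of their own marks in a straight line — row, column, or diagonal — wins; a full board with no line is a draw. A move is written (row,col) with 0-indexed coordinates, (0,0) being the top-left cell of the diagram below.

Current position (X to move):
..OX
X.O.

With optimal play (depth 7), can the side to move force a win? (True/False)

X winning at [..OX/X.O.]: False

p1 X@[..OX/X.O.]: (0,0)[X.OX/X.O.]+0* (0,1)[.XOX/X.O.]+0 (1,1)[..OX/XXO.]+0 (1,3)[..OX/X.OX]+0
p2 O@[X.OX/X.O.]: (0,1)[XOOX/X.O.]+0* (1,1)[X.OX/XOO.]+0 (1,3)[X.OX/X.OO]+0
p3 X@[XOOX/X.O.]: (1,1)[XOOX/XXO.]+0* (1,3)[XOOX/X.OX]+0
p4 O@[XOOX/XXO.]: (1,3)[XOOX/XXOO]+0*
p5 X@[XOOX/XXOO] terminal +0; root [..OX/X.O.] d7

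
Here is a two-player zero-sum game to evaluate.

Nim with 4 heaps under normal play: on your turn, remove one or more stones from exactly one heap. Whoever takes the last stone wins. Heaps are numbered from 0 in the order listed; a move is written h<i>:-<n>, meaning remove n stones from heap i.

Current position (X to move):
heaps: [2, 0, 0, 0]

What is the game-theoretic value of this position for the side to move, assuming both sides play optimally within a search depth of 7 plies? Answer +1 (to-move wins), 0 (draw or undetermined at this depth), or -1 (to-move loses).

value((2,0,0,0), X) = +1

[(2,0,0,0)] X move#1: h0:-1:-1/(1,0,0,0), h0:-2:+1/(0,0,0,0)*
[(0,0,0,0)] end (terminal -1, O#2); searched (2,0,0,0) to 7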